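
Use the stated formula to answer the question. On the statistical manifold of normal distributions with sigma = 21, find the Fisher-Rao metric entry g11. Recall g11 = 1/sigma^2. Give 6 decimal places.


For the 2-parameter normal family, the Fisher metric has:
  g11 = 1/sigma^2, g22 = 2/sigma^2.
sigma = 21, sigma^2 = 441.
g11 = 0.002268

0.002268


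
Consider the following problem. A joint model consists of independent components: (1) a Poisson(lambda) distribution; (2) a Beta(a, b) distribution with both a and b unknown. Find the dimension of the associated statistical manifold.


The dimension of a statistical manifold equals the number of free
(independent) real parameters of the model. For a product of independent
blocks the parameter counts add.
- Poisson (lambda): 1.
- Beta (a, b): 2.
Total = 1 + 2 = 3.
Dimension = 3

3


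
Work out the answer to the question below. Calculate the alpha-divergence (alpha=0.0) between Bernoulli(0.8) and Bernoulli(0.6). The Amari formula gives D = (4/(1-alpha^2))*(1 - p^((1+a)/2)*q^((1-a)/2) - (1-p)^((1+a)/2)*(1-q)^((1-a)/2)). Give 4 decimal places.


Amari alpha-divergence:
D = (4/(1-alpha^2))*(1 - p^((1+a)/2)*q^((1-a)/2) - (1-p)^((1+a)/2)*(1-q)^((1-a)/2)).
alpha = 0.0, p = 0.8, q = 0.6.
e1 = (1+alpha)/2 = 0.5, e2 = (1-alpha)/2 = 0.5.
t1 = p^e1 * q^e2 = 0.8^0.5 * 0.6^0.5 = 0.69282.
t2 = (1-p)^e1 * (1-q)^e2 = 0.2^0.5 * 0.4^0.5 = 0.282843.
4/(1-alpha^2) = 4.0.
D = 4.0*(1 - 0.69282 - 0.282843) = 0.0973

0.0973


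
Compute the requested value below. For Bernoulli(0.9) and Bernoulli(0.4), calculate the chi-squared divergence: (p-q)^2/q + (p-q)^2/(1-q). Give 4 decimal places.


Chi-squared divergence between Bernoulli distributions:
chi^2 = (p-q)^2/q + (p-q)^2/(1-q).
p = 0.9, q = 0.4, p-q = 0.5.
(p-q)^2 = 0.25.
term1 = 0.25/0.4 = 0.625.
term2 = 0.25/0.6 = 0.416667.
chi^2 = 0.625 + 0.416667 = 1.0417

1.0417


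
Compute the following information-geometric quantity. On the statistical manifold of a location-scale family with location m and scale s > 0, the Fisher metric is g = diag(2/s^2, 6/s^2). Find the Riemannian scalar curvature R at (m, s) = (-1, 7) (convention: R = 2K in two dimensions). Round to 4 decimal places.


The metric has the form g = (A dm^2 + B ds^2)/s^2 with A = 2, B = 6.
Substitute u = sqrt(A/B)*m: g = B*(du^2 + ds^2)/s^2, i.e. B times the
Poincare upper half-plane metric, which has constant Gaussian curvature -1.
Scaling a 2D metric by a constant c divides the Gaussian curvature by c,
so K = -1/B = -1/(6) = -0.1667 everywhere (the point (m, s) = (-1, 7) is irrelevant:
the curvature is constant).
Scalar curvature in dimension 2: R = 2K = -2/(6) = -0.3333.

-0.3333


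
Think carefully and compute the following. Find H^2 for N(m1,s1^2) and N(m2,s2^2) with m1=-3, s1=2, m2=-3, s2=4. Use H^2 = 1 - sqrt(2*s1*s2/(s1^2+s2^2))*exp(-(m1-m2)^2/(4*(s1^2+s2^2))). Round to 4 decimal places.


Squared Hellinger distance for Gaussians:
H^2 = 1 - sqrt(2*s1*s2/(s1^2+s2^2)) * exp(-(m1-m2)^2/(4*(s1^2+s2^2))).
s1^2 = 4, s2^2 = 16, s1^2+s2^2 = 20.
sqrt(2*2*4/(20)) = 0.894427.
(m1-m2)^2 = (0)^2 = 0.
exp(-0/(4*20)) = exp(0.0) = 1.0.
H^2 = 1 - 0.894427*1.0 = 0.1056

0.1056


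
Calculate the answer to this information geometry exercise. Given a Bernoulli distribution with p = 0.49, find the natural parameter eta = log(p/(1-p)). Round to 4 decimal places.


Natural parameter for Bernoulli: eta = log(p/(1-p)).
p = 0.49, 1-p = 0.51.
p/(1-p) = 0.960784.
eta = log(0.960784) = -0.0400

-0.0400


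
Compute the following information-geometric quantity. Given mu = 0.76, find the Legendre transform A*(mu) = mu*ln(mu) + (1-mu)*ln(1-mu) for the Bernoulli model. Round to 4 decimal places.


Legendre transform for Bernoulli:
A*(mu) = mu*log(mu) + (1-mu)*log(1-mu).
mu = 0.76, 1-mu = 0.24.
mu*log(mu) = 0.76*log(0.76) = -0.208572.
(1-mu)*log(1-mu) = 0.24*log(0.24) = -0.342508.
A* = -0.208572 + -0.342508 = -0.5511

-0.5511


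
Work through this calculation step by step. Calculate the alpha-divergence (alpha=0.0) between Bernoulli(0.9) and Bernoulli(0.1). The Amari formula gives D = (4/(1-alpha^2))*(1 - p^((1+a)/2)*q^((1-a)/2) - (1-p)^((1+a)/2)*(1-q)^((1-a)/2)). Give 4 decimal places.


Amari alpha-divergence:
D = (4/(1-alpha^2))*(1 - p^((1+a)/2)*q^((1-a)/2) - (1-p)^((1+a)/2)*(1-q)^((1-a)/2)).
alpha = 0.0, p = 0.9, q = 0.1.
e1 = (1+alpha)/2 = 0.5, e2 = (1-alpha)/2 = 0.5.
t1 = p^e1 * q^e2 = 0.9^0.5 * 0.1^0.5 = 0.3.
t2 = (1-p)^e1 * (1-q)^e2 = 0.1^0.5 * 0.9^0.5 = 0.3.
4/(1-alpha^2) = 4.0.
D = 4.0*(1 - 0.3 - 0.3) = 1.6000

1.6000


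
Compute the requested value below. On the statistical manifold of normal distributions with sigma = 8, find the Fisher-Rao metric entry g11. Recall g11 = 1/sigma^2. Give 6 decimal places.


For the 2-parameter normal family, the Fisher metric has:
  g11 = 1/sigma^2, g22 = 2/sigma^2.
sigma = 8, sigma^2 = 64.
g11 = 0.015625

0.015625


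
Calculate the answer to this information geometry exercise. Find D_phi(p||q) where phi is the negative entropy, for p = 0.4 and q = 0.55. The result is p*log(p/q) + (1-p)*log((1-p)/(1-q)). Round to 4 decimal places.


Bregman divergence with negative entropy generator:
D = p*log(p/q) + (1-p)*log((1-p)/(1-q)).
p = 0.4, q = 0.55.
p*log(p/q) = 0.4*log(0.4/0.55) = -0.127381.
(1-p)*log((1-p)/(1-q)) = 0.6*log(0.6/0.45) = 0.172609.
D = -0.127381 + 0.172609 = 0.0452

0.0452


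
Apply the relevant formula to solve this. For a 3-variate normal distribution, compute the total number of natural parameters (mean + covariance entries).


Exponential family dimension calculation:
For 3-dim MVN: mean has 3 params, covariance has 3*4/2 = 6 unique entries.
Total dim = 3 + 6 = 9.

9


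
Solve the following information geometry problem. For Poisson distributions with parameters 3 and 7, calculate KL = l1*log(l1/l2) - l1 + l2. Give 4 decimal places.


KL divergence for Poisson:
KL = l1*log(l1/l2) - l1 + l2.
l1 = 3, l2 = 7.
log(3/7) = -0.847298.
l1*log(l1/l2) = 3 * -0.847298 = -2.541894.
KL = -2.541894 - 3 + 7 = 1.4581

1.4581


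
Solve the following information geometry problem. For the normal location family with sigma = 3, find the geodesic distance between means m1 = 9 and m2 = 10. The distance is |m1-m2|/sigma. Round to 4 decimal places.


On the fixed-variance normal subfamily, geodesic distance = |m1-m2|/sigma.
|9 - 10| = 1.
sigma = 3.
d = 1/3 = 0.3333

0.3333


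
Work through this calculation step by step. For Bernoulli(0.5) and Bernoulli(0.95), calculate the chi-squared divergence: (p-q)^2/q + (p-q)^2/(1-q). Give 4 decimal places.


Chi-squared divergence between Bernoulli distributions:
chi^2 = (p-q)^2/q + (p-q)^2/(1-q).
p = 0.5, q = 0.95, p-q = -0.45.
(p-q)^2 = 0.2025.
term1 = 0.2025/0.95 = 0.213158.
term2 = 0.2025/0.05 = 4.05.
chi^2 = 0.213158 + 4.05 = 4.2632

4.2632


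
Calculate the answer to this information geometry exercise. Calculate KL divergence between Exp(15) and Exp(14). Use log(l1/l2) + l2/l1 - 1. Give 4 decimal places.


KL divergence for exponential family:
KL = log(l1/l2) + l2/l1 - 1.
log(15/14) = 0.068993.
14/15 = 0.933333.
KL = 0.068993 + 0.933333 - 1 = 0.0023

0.0023


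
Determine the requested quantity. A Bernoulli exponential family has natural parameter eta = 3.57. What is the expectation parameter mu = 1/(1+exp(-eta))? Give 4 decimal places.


Dual coordinate (expectation parameter) for Bernoulli:
mu = 1/(1+exp(-eta)).
eta = 3.57.
exp(-eta) = exp(-3.57) = 0.028156.
mu = 1/(1+0.028156) = 0.9726

0.9726


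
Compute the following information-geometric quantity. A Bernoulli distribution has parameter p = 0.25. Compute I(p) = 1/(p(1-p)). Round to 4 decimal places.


For Bernoulli(p), Fisher information is I(p) = 1/(p*(1-p)).
p = 0.25, 1-p = 0.75.
p*(1-p) = 0.1875.
I(p) = 1/0.1875 = 5.3333

5.3333


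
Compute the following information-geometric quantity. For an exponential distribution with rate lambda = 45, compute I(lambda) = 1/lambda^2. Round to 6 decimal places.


Fisher information for exponential: I(lambda) = 1/lambda^2.
lambda = 45, lambda^2 = 2025.
I = 1/2025 = 0.000494

0.000494


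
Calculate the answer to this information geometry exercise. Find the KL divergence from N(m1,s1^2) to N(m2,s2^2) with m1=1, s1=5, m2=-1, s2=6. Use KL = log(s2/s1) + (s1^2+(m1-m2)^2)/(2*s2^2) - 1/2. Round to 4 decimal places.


KL divergence between normal distributions:
KL = log(s2/s1) + (s1^2 + (m1-m2)^2)/(2*s2^2) - 1/2.
log(6/5) = 0.182322.
(5^2 + (1--1)^2)/(2*6^2) = (25 + 4)/72 = 0.402778.
KL = 0.182322 + 0.402778 - 0.5 = 0.0851

0.0851


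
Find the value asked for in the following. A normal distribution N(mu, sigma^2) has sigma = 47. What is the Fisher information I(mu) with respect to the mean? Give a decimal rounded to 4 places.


The Fisher information for the mean of a normal distribution is I(mu) = 1/sigma^2.
sigma = 47, so sigma^2 = 2209.
I(mu) = 1/2209 = 0.0005

0.0005


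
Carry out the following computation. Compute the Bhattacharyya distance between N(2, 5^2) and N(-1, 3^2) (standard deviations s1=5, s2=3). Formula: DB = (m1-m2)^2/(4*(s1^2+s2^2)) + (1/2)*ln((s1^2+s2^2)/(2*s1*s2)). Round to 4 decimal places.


Bhattacharyya distance between two Gaussians:
DB = (m1-m2)^2/(4*(s1^2+s2^2)) + (1/2)*ln((s1^2+s2^2)/(2*s1*s2)).
(m1-m2)^2 = (3)^2 = 9.
s1^2+s2^2 = 25 + 9 = 34.
term1 = 9/136 = 0.066176.
term2 = 0.5*ln(34/30.0) = 0.062582.
DB = 0.066176 + 0.062582 = 0.1288

0.1288


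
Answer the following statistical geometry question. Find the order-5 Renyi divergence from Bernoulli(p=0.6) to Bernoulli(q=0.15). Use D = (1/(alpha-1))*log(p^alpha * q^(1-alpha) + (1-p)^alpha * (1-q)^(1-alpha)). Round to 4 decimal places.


Renyi divergence of order alpha between Bernoulli distributions:
D = (1/(alpha-1))*log(p^alpha * q^(1-alpha) + (1-p)^alpha * (1-q)^(1-alpha)).
alpha = 5, p = 0.6, q = 0.15.
p^alpha * q^(1-alpha) = 0.6^5 * 0.15^-4 = 153.6.
(1-p)^alpha * (1-q)^(1-alpha) = 0.4^5 * 0.85^-4 = 0.019617.
sum = 153.6 + 0.019617 = 153.619617.
D = (1/4)*log(153.619617) = 1.2586

1.2586


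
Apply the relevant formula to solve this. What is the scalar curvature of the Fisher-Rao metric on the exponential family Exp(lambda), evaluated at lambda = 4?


This family has a single free parameter, so its statistical manifold
is 1-dimensional. The Riemann curvature tensor of any 1-dimensional
Riemannian manifold vanishes identically, so R = 0.

0


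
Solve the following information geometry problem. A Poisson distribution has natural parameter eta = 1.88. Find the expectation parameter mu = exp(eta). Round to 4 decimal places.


Expectation parameter for Poisson exponential family:
mu = exp(eta).
eta = 1.88.
mu = exp(1.88) = 6.5535

6.5535


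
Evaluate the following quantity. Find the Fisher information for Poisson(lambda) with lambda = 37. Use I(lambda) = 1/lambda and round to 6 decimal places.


Fisher information for Poisson: I(lambda) = 1/lambda.
lambda = 37.
I(lambda) = 1/37 = 0.027027

0.027027


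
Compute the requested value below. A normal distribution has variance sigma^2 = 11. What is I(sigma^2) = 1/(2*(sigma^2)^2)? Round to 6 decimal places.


Fisher information for variance: I(sigma^2) = 1/(2*sigma^4).
sigma^2 = 11, so sigma^4 = 121.
I = 1/(2*121) = 1/242 = 0.004132

0.004132


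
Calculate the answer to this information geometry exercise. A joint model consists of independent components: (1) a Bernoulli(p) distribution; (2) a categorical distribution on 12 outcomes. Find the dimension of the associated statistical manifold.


The dimension of a statistical manifold equals the number of free
(independent) real parameters of the model. For a product of independent
blocks the parameter counts add.
- Bernoulli (p): 1.
- categorical on 12 outcomes (probabilities sum to 1): 12-1 = 11.
Total = 1 + 11 = 12.
Dimension = 12

12


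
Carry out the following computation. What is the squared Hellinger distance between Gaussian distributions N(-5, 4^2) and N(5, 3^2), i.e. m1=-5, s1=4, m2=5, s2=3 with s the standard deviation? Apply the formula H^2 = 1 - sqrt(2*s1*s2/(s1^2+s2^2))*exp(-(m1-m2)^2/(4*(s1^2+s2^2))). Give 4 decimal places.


Squared Hellinger distance for Gaussians:
H^2 = 1 - sqrt(2*s1*s2/(s1^2+s2^2)) * exp(-(m1-m2)^2/(4*(s1^2+s2^2))).
s1^2 = 16, s2^2 = 9, s1^2+s2^2 = 25.
sqrt(2*4*3/(25)) = 0.979796.
(m1-m2)^2 = (-10)^2 = 100.
exp(-100/(4*25)) = exp(-1.0) = 0.367879.
H^2 = 1 - 0.979796*0.367879 = 0.6396

0.6396


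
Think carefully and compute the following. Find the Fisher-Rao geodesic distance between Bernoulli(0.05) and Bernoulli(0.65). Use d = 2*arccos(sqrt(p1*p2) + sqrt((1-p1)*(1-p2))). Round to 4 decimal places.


Geodesic distance on Bernoulli manifold:
d(p1,p2) = 2*arccos(sqrt(p1*p2) + sqrt((1-p1)*(1-p2))).
sqrt(p1*p2) = sqrt(0.05*0.65) = 0.180278.
sqrt((1-p1)*(1-p2)) = sqrt(0.95*0.35) = 0.576628.
arg = 0.180278 + 0.576628 = 0.756906.
d = 2*arccos(0.756906) = 1.4245

1.4245


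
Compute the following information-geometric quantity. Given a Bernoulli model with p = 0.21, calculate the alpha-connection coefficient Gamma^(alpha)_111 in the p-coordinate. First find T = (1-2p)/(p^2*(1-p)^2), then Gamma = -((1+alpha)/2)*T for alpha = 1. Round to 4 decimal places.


Skewness (Amari-Chentsov) tensor: T = (1-2p)/(p^2*(1-p)^2).
p = 0.21, 1-2p = 0.58, p^2 = 0.0441, (1-p)^2 = 0.6241.
T = 0.58/(0.0441 * 0.6241) = 21.07343.
In the p-coordinate, Gamma^(alpha) = Gamma^(0) - (alpha/2)*T with Gamma^(0) = (1/2)*g'(p) = -T/2,
so Gamma^(alpha) = -((1+alpha)/2)*T.
alpha = 1, -(1+alpha)/2 = -1.0.
Gamma = -1.0 * 21.07343 = -21.0734

-21.0734


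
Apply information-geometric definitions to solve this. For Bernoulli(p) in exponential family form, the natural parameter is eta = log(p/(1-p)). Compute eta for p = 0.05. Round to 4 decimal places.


Natural parameter for Bernoulli: eta = log(p/(1-p)).
p = 0.05, 1-p = 0.95.
p/(1-p) = 0.052632.
eta = log(0.052632) = -2.9444

-2.9444


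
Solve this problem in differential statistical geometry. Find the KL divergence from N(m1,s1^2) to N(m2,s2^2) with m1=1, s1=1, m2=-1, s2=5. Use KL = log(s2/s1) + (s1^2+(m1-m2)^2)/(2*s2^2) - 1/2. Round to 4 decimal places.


KL divergence between normal distributions:
KL = log(s2/s1) + (s1^2 + (m1-m2)^2)/(2*s2^2) - 1/2.
log(5/1) = 1.609438.
(1^2 + (1--1)^2)/(2*5^2) = (1 + 4)/50 = 0.1.
KL = 1.609438 + 0.1 - 0.5 = 1.2094

1.2094


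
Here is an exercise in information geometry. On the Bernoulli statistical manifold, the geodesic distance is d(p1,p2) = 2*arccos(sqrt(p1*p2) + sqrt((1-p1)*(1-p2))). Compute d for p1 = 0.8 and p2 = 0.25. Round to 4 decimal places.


Geodesic distance on Bernoulli manifold:
d(p1,p2) = 2*arccos(sqrt(p1*p2) + sqrt((1-p1)*(1-p2))).
sqrt(p1*p2) = sqrt(0.8*0.25) = 0.447214.
sqrt((1-p1)*(1-p2)) = sqrt(0.2*0.75) = 0.387298.
arg = 0.447214 + 0.387298 = 0.834512.
d = 2*arccos(0.834512) = 1.1671

1.1671


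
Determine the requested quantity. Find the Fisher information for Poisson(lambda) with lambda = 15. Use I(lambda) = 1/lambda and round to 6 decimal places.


Fisher information for Poisson: I(lambda) = 1/lambda.
lambda = 15.
I(lambda) = 1/15 = 0.066667

0.066667


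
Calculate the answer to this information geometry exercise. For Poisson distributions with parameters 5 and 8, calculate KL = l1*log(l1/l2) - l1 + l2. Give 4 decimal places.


KL divergence for Poisson:
KL = l1*log(l1/l2) - l1 + l2.
l1 = 5, l2 = 8.
log(5/8) = -0.470004.
l1*log(l1/l2) = 5 * -0.470004 = -2.350018.
KL = -2.350018 - 5 + 8 = 0.6500

0.6500


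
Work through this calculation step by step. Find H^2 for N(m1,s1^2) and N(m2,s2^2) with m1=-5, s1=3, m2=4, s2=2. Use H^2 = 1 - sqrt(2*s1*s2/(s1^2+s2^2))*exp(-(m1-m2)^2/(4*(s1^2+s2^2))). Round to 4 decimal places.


Squared Hellinger distance for Gaussians:
H^2 = 1 - sqrt(2*s1*s2/(s1^2+s2^2)) * exp(-(m1-m2)^2/(4*(s1^2+s2^2))).
s1^2 = 9, s2^2 = 4, s1^2+s2^2 = 13.
sqrt(2*3*2/(13)) = 0.960769.
(m1-m2)^2 = (-9)^2 = 81.
exp(-81/(4*13)) = exp(-1.557692) = 0.210622.
H^2 = 1 - 0.960769*0.210622 = 0.7976

0.7976


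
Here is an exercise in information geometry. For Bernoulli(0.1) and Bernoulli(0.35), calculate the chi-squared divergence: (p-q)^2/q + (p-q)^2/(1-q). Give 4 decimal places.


Chi-squared divergence between Bernoulli distributions:
chi^2 = (p-q)^2/q + (p-q)^2/(1-q).
p = 0.1, q = 0.35, p-q = -0.25.
(p-q)^2 = 0.0625.
term1 = 0.0625/0.35 = 0.178571.
term2 = 0.0625/0.65 = 0.096154.
chi^2 = 0.178571 + 0.096154 = 0.2747

0.2747


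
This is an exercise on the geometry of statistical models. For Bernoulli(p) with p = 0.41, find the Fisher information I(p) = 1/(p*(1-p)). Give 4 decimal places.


For Bernoulli(p), Fisher information is I(p) = 1/(p*(1-p)).
p = 0.41, 1-p = 0.59.
p*(1-p) = 0.2419.
I(p) = 1/0.2419 = 4.1339

4.1339


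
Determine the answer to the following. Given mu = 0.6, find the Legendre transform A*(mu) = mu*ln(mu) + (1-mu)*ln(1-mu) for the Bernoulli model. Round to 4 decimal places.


Legendre transform for Bernoulli:
A*(mu) = mu*log(mu) + (1-mu)*log(1-mu).
mu = 0.6, 1-mu = 0.4.
mu*log(mu) = 0.6*log(0.6) = -0.306495.
(1-mu)*log(1-mu) = 0.4*log(0.4) = -0.366516.
A* = -0.306495 + -0.366516 = -0.6730

-0.6730


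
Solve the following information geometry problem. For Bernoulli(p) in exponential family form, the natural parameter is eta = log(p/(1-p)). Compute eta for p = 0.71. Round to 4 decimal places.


Natural parameter for Bernoulli: eta = log(p/(1-p)).
p = 0.71, 1-p = 0.29.
p/(1-p) = 2.448276.
eta = log(2.448276) = 0.8954

0.8954


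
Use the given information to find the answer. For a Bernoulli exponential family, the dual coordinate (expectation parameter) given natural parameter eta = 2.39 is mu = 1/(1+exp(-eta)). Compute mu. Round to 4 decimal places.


Dual coordinate (expectation parameter) for Bernoulli:
mu = 1/(1+exp(-eta)).
eta = 2.39.
exp(-eta) = exp(-2.39) = 0.09163.
mu = 1/(1+0.09163) = 0.9161

0.9161


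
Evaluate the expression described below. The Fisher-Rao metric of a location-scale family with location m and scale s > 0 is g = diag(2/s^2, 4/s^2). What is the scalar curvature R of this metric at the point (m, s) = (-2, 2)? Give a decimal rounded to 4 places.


The metric has the form g = (A dm^2 + B ds^2)/s^2 with A = 2, B = 4.
Substitute u = sqrt(A/B)*m: g = B*(du^2 + ds^2)/s^2, i.e. B times the
Poincare upper half-plane metric, which has constant Gaussian curvature -1.
Scaling a 2D metric by a constant c divides the Gaussian curvature by c,
so K = -1/B = -1/(4) = -0.2500 everywhere (the point (m, s) = (-2, 2) is irrelevant:
the curvature is constant).
Scalar curvature in dimension 2: R = 2K = -2/(4) = -0.5000.

-0.5000


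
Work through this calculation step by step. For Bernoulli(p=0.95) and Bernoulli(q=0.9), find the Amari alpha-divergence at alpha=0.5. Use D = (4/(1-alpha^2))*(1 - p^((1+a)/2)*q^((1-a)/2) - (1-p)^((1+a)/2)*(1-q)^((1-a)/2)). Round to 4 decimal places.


Amari alpha-divergence:
D = (4/(1-alpha^2))*(1 - p^((1+a)/2)*q^((1-a)/2) - (1-p)^((1+a)/2)*(1-q)^((1-a)/2)).
alpha = 0.5, p = 0.95, q = 0.9.
e1 = (1+alpha)/2 = 0.75, e2 = (1-alpha)/2 = 0.25.
t1 = p^e1 * q^e2 = 0.95^0.75 * 0.9^0.25 = 0.937245.
t2 = (1-p)^e1 * (1-q)^e2 = 0.05^0.75 * 0.1^0.25 = 0.05946.
4/(1-alpha^2) = 5.333333.
D = 5.333333*(1 - 0.937245 - 0.05946) = 0.0176

0.0176


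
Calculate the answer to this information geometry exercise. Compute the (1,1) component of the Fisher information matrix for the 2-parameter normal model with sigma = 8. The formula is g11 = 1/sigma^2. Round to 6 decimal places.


For the 2-parameter normal family, the Fisher metric has:
  g11 = 1/sigma^2, g22 = 2/sigma^2.
sigma = 8, sigma^2 = 64.
g11 = 0.015625

0.015625


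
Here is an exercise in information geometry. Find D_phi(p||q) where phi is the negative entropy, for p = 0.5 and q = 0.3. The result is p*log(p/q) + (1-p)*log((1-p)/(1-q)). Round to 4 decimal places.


Bregman divergence with negative entropy generator:
D = p*log(p/q) + (1-p)*log((1-p)/(1-q)).
p = 0.5, q = 0.3.
p*log(p/q) = 0.5*log(0.5/0.3) = 0.255413.
(1-p)*log((1-p)/(1-q)) = 0.5*log(0.5/0.7) = -0.168236.
D = 0.255413 + -0.168236 = 0.0872

0.0872


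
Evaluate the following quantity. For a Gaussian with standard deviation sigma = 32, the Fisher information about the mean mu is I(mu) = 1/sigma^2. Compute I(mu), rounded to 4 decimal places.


The Fisher information for the mean of a normal distribution is I(mu) = 1/sigma^2.
sigma = 32, so sigma^2 = 1024.
I(mu) = 1/1024 = 0.0010

0.0010


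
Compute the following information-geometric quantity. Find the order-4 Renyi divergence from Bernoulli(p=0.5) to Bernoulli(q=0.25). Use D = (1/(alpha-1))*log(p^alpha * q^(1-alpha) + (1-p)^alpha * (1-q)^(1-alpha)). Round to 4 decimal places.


Renyi divergence of order alpha between Bernoulli distributions:
D = (1/(alpha-1))*log(p^alpha * q^(1-alpha) + (1-p)^alpha * (1-q)^(1-alpha)).
alpha = 4, p = 0.5, q = 0.25.
p^alpha * q^(1-alpha) = 0.5^4 * 0.25^-3 = 4.0.
(1-p)^alpha * (1-q)^(1-alpha) = 0.5^4 * 0.75^-3 = 0.148148.
sum = 4.0 + 0.148148 = 4.148148.
D = (1/3)*log(4.148148) = 0.4742

0.4742


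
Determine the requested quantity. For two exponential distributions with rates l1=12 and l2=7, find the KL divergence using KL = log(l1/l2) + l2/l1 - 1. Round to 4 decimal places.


KL divergence for exponential family:
KL = log(l1/l2) + l2/l1 - 1.
log(12/7) = 0.538997.
7/12 = 0.583333.
KL = 0.538997 + 0.583333 - 1 = 0.1223

0.1223


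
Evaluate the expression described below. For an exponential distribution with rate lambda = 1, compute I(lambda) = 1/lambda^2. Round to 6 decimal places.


Fisher information for exponential: I(lambda) = 1/lambda^2.
lambda = 1, lambda^2 = 1.
I = 1/1 = 1.000000

1.000000


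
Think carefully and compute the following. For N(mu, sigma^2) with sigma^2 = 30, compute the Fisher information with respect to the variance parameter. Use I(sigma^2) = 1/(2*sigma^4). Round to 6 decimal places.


Fisher information for variance: I(sigma^2) = 1/(2*sigma^4).
sigma^2 = 30, so sigma^4 = 900.
I = 1/(2*900) = 1/1800 = 0.000556

0.000556


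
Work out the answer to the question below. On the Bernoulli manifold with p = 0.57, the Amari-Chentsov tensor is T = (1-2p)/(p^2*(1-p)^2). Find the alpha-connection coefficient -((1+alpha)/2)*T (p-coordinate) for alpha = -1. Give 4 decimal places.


Skewness (Amari-Chentsov) tensor: T = (1-2p)/(p^2*(1-p)^2).
p = 0.57, 1-2p = -0.14, p^2 = 0.3249, (1-p)^2 = 0.1849.
T = -0.14/(0.3249 * 0.1849) = -2.330459.
In the p-coordinate, Gamma^(alpha) = Gamma^(0) - (alpha/2)*T with Gamma^(0) = (1/2)*g'(p) = -T/2,
so Gamma^(alpha) = -((1+alpha)/2)*T.
alpha = -1, -(1+alpha)/2 = 0.0.
Gamma = 0.0 * -2.330459 = 0.0000

0.0000


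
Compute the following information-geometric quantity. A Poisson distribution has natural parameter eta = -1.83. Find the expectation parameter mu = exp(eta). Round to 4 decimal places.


Expectation parameter for Poisson exponential family:
mu = exp(eta).
eta = -1.83.
mu = exp(-1.83) = 0.1604

0.1604


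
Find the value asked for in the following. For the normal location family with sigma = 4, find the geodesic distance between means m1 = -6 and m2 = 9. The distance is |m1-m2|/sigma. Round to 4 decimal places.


On the fixed-variance normal subfamily, geodesic distance = |m1-m2|/sigma.
|-6 - 9| = 15.
sigma = 4.
d = 15/4 = 3.7500

3.7500


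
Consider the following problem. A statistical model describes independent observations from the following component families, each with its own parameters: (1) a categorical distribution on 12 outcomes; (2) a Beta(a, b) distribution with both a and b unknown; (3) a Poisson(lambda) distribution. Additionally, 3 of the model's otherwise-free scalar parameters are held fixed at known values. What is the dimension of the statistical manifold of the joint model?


The dimension of a statistical manifold equals the number of free
(independent) real parameters of the model. For a product of independent
blocks the parameter counts add.
- categorical on 12 outcomes (probabilities sum to 1): 12-1 = 11.
- Beta (a, b): 2.
- Poisson (lambda): 1.
Total = 11 + 2 + 1 = 14.
3 parameter(s) fixed at known values: 14 - 3 = 11.
Dimension = 11

11


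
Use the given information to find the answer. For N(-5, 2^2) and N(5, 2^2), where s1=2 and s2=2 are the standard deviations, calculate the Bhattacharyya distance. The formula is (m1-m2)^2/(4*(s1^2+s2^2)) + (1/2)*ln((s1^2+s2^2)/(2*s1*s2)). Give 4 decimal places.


Bhattacharyya distance between two Gaussians:
DB = (m1-m2)^2/(4*(s1^2+s2^2)) + (1/2)*ln((s1^2+s2^2)/(2*s1*s2)).
(m1-m2)^2 = (-10)^2 = 100.
s1^2+s2^2 = 4 + 4 = 8.
term1 = 100/32 = 3.125.
term2 = 0.5*ln(8/8.0) = 0.0.
DB = 3.125 + 0.0 = 3.1250

3.1250


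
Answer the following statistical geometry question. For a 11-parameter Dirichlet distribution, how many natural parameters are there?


Exponential family dimension calculation:
Dirichlet with 11 components has 11 natural parameters.

11


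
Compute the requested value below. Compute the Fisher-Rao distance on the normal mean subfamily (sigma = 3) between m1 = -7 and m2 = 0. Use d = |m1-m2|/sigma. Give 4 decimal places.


On the fixed-variance normal subfamily, geodesic distance = |m1-m2|/sigma.
|-7 - 0| = 7.
sigma = 3.
d = 7/3 = 2.3333

2.3333


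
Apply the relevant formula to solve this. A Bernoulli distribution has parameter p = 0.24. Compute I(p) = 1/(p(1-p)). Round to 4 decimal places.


For Bernoulli(p), Fisher information is I(p) = 1/(p*(1-p)).
p = 0.24, 1-p = 0.76.
p*(1-p) = 0.1824.
I(p) = 1/0.1824 = 5.4825

5.4825


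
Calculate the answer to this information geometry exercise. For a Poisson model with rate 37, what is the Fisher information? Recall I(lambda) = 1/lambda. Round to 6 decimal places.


Fisher information for Poisson: I(lambda) = 1/lambda.
lambda = 37.
I(lambda) = 1/37 = 0.027027

0.027027


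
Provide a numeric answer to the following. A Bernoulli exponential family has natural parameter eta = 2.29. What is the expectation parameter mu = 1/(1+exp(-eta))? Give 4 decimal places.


Dual coordinate (expectation parameter) for Bernoulli:
mu = 1/(1+exp(-eta)).
eta = 2.29.
exp(-eta) = exp(-2.29) = 0.101266.
mu = 1/(1+0.101266) = 0.9080

0.9080


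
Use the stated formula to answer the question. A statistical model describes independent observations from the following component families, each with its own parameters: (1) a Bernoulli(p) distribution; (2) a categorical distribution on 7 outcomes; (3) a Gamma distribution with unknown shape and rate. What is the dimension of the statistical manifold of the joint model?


The dimension of a statistical manifold equals the number of free
(independent) real parameters of the model. For a product of independent
blocks the parameter counts add.
- Bernoulli (p): 1.
- categorical on 7 outcomes (probabilities sum to 1): 7-1 = 6.
- Gamma (shape, rate): 2.
Total = 1 + 6 + 2 = 9.
Dimension = 9

9


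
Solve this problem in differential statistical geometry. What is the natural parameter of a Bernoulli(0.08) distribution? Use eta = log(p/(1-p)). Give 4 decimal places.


Natural parameter for Bernoulli: eta = log(p/(1-p)).
p = 0.08, 1-p = 0.92.
p/(1-p) = 0.086957.
eta = log(0.086957) = -2.4423

-2.4423


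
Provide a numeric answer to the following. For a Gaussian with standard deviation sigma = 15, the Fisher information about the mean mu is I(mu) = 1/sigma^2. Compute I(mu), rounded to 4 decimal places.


The Fisher information for the mean of a normal distribution is I(mu) = 1/sigma^2.
sigma = 15, so sigma^2 = 225.
I(mu) = 1/225 = 0.0044

0.0044


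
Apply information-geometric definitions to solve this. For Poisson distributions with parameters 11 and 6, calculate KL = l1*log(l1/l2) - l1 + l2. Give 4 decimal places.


KL divergence for Poisson:
KL = l1*log(l1/l2) - l1 + l2.
l1 = 11, l2 = 6.
log(11/6) = 0.606136.
l1*log(l1/l2) = 11 * 0.606136 = 6.667494.
KL = 6.667494 - 11 + 6 = 1.6675

1.6675


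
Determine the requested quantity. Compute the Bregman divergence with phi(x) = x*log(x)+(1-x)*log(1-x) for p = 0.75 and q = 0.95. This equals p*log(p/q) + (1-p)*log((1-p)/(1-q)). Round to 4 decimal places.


Bregman divergence with negative entropy generator:
D = p*log(p/q) + (1-p)*log((1-p)/(1-q)).
p = 0.75, q = 0.95.
p*log(p/q) = 0.75*log(0.75/0.95) = -0.177292.
(1-p)*log((1-p)/(1-q)) = 0.25*log(0.25/0.05) = 0.402359.
D = -0.177292 + 0.402359 = 0.2251

0.2251


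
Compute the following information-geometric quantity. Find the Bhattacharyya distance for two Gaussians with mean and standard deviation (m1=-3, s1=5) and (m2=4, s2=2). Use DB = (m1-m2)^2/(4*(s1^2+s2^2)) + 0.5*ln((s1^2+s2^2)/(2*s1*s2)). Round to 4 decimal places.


Bhattacharyya distance between two Gaussians:
DB = (m1-m2)^2/(4*(s1^2+s2^2)) + (1/2)*ln((s1^2+s2^2)/(2*s1*s2)).
(m1-m2)^2 = (-7)^2 = 49.
s1^2+s2^2 = 25 + 4 = 29.
term1 = 49/116 = 0.422414.
term2 = 0.5*ln(29/20.0) = 0.185782.
DB = 0.422414 + 0.185782 = 0.6082

0.6082


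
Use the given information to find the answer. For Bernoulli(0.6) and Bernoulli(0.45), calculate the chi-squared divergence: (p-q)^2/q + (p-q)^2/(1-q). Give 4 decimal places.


Chi-squared divergence between Bernoulli distributions:
chi^2 = (p-q)^2/q + (p-q)^2/(1-q).
p = 0.6, q = 0.45, p-q = 0.15.
(p-q)^2 = 0.0225.
term1 = 0.0225/0.45 = 0.05.
term2 = 0.0225/0.55 = 0.040909.
chi^2 = 0.05 + 0.040909 = 0.0909

0.0909


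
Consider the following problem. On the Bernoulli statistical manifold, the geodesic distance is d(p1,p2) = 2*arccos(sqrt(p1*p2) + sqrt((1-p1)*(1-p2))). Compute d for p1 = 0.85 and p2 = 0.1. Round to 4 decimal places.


Geodesic distance on Bernoulli manifold:
d(p1,p2) = 2*arccos(sqrt(p1*p2) + sqrt((1-p1)*(1-p2))).
sqrt(p1*p2) = sqrt(0.85*0.1) = 0.291548.
sqrt((1-p1)*(1-p2)) = sqrt(0.15*0.9) = 0.367423.
arg = 0.291548 + 0.367423 = 0.658971.
d = 2*arccos(0.658971) = 1.7027

1.7027


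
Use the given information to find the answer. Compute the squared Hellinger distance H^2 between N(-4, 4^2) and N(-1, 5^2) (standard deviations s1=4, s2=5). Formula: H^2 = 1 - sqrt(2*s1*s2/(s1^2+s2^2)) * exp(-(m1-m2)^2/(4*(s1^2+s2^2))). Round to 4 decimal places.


Squared Hellinger distance for Gaussians:
H^2 = 1 - sqrt(2*s1*s2/(s1^2+s2^2)) * exp(-(m1-m2)^2/(4*(s1^2+s2^2))).
s1^2 = 16, s2^2 = 25, s1^2+s2^2 = 41.
sqrt(2*4*5/(41)) = 0.98773.
(m1-m2)^2 = (-3)^2 = 9.
exp(-9/(4*41)) = exp(-0.054878) = 0.946601.
H^2 = 1 - 0.98773*0.946601 = 0.0650

0.0650


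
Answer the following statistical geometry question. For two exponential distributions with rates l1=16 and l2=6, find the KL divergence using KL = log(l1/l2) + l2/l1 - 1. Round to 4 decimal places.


KL divergence for exponential family:
KL = log(l1/l2) + l2/l1 - 1.
log(16/6) = 0.980829.
6/16 = 0.375.
KL = 0.980829 + 0.375 - 1 = 0.3558

0.3558


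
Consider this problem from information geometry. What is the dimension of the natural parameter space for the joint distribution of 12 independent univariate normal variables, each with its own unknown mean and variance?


Exponential family dimension calculation:
Each univariate normal has two natural parameters (mu/sigma^2 and -1/(2 sigma^2)).
With 12 independent components, dim = 2 * 12 = 24.

24


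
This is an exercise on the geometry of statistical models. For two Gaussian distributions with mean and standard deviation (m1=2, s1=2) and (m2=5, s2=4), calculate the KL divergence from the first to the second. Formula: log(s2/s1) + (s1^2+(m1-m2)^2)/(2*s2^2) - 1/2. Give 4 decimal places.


KL divergence between normal distributions:
KL = log(s2/s1) + (s1^2 + (m1-m2)^2)/(2*s2^2) - 1/2.
log(4/2) = 0.693147.
(2^2 + (2-5)^2)/(2*4^2) = (4 + 9)/32 = 0.40625.
KL = 0.693147 + 0.40625 - 0.5 = 0.5994

0.5994


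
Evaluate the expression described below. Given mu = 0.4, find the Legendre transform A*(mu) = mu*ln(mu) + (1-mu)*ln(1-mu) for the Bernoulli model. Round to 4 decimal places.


Legendre transform for Bernoulli:
A*(mu) = mu*log(mu) + (1-mu)*log(1-mu).
mu = 0.4, 1-mu = 0.6.
mu*log(mu) = 0.4*log(0.4) = -0.366516.
(1-mu)*log(1-mu) = 0.6*log(0.6) = -0.306495.
A* = -0.366516 + -0.306495 = -0.6730

-0.6730


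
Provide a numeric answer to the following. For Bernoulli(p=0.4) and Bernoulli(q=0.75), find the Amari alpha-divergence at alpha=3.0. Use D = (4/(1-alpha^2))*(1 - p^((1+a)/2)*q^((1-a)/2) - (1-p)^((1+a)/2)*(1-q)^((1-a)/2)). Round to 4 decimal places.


Amari alpha-divergence:
D = (4/(1-alpha^2))*(1 - p^((1+a)/2)*q^((1-a)/2) - (1-p)^((1+a)/2)*(1-q)^((1-a)/2)).
alpha = 3.0, p = 0.4, q = 0.75.
e1 = (1+alpha)/2 = 2.0, e2 = (1-alpha)/2 = -1.0.
t1 = p^e1 * q^e2 = 0.4^2.0 * 0.75^-1.0 = 0.213333.
t2 = (1-p)^e1 * (1-q)^e2 = 0.6^2.0 * 0.25^-1.0 = 1.44.
4/(1-alpha^2) = -0.5.
D = -0.5*(1 - 0.213333 - 1.44) = 0.3267

0.3267


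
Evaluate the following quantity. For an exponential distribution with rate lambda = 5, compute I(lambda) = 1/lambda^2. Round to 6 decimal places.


Fisher information for exponential: I(lambda) = 1/lambda^2.
lambda = 5, lambda^2 = 25.
I = 1/25 = 0.040000

0.040000


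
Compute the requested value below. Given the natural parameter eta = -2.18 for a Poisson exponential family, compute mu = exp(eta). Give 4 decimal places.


Expectation parameter for Poisson exponential family:
mu = exp(eta).
eta = -2.18.
mu = exp(-2.18) = 0.1130

0.1130


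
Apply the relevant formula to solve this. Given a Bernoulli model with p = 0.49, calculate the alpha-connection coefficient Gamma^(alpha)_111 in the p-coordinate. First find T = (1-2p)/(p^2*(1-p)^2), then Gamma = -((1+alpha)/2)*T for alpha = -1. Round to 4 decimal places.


Skewness (Amari-Chentsov) tensor: T = (1-2p)/(p^2*(1-p)^2).
p = 0.49, 1-2p = 0.02, p^2 = 0.2401, (1-p)^2 = 0.2601.
T = 0.02/(0.2401 * 0.2601) = 0.320256.
In the p-coordinate, Gamma^(alpha) = Gamma^(0) - (alpha/2)*T with Gamma^(0) = (1/2)*g'(p) = -T/2,
so Gamma^(alpha) = -((1+alpha)/2)*T.
alpha = -1, -(1+alpha)/2 = 0.0.
Gamma = 0.0 * 0.320256 = 0.0000

0.0000


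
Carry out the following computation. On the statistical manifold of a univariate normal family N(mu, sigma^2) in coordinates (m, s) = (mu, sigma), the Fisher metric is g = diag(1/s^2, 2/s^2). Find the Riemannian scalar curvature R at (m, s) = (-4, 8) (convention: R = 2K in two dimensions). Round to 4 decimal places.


The metric has the form g = (A dm^2 + B ds^2)/s^2 with A = 1, B = 2.
Substitute u = sqrt(A/B)*m: g = B*(du^2 + ds^2)/s^2, i.e. B times the
Poincare upper half-plane metric, which has constant Gaussian curvature -1.
Scaling a 2D metric by a constant c divides the Gaussian curvature by c,
so K = -1/B = -1/(2) = -0.5000 everywhere (the point (m, s) = (-4, 8) is irrelevant:
the curvature is constant).
Scalar curvature in dimension 2: R = 2K = -2/(2) = -1.0000.

-1.0000


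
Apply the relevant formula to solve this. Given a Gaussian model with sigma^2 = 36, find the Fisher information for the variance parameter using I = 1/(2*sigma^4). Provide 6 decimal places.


Fisher information for variance: I(sigma^2) = 1/(2*sigma^4).
sigma^2 = 36, so sigma^4 = 1296.
I = 1/(2*1296) = 1/2592 = 0.000386

0.000386


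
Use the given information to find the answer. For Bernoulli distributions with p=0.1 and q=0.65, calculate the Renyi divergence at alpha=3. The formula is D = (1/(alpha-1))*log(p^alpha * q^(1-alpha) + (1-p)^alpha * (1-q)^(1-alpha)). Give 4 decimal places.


Renyi divergence of order alpha between Bernoulli distributions:
D = (1/(alpha-1))*log(p^alpha * q^(1-alpha) + (1-p)^alpha * (1-q)^(1-alpha)).
alpha = 3, p = 0.1, q = 0.65.
p^alpha * q^(1-alpha) = 0.1^3 * 0.65^-2 = 0.002367.
(1-p)^alpha * (1-q)^(1-alpha) = 0.9^3 * 0.35^-2 = 5.95102.
sum = 0.002367 + 5.95102 = 5.953387.
D = (1/2)*log(5.953387) = 0.8920

0.8920


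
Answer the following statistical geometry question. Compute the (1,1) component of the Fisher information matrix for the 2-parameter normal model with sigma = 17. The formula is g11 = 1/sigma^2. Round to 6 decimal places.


For the 2-parameter normal family, the Fisher metric has:
  g11 = 1/sigma^2, g22 = 2/sigma^2.
sigma = 17, sigma^2 = 289.
g11 = 0.003460

0.003460


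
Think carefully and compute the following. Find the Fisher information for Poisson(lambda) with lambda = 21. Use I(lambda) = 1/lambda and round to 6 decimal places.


Fisher information for Poisson: I(lambda) = 1/lambda.
lambda = 21.
I(lambda) = 1/21 = 0.047619

0.047619


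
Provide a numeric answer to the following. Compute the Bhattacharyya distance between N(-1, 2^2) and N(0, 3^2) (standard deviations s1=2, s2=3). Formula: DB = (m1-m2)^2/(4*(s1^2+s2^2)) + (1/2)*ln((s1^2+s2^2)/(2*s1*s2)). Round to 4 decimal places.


Bhattacharyya distance between two Gaussians:
DB = (m1-m2)^2/(4*(s1^2+s2^2)) + (1/2)*ln((s1^2+s2^2)/(2*s1*s2)).
(m1-m2)^2 = (-1)^2 = 1.
s1^2+s2^2 = 4 + 9 = 13.
term1 = 1/52 = 0.019231.
term2 = 0.5*ln(13/12.0) = 0.040021.
DB = 0.019231 + 0.040021 = 0.0593

0.0593


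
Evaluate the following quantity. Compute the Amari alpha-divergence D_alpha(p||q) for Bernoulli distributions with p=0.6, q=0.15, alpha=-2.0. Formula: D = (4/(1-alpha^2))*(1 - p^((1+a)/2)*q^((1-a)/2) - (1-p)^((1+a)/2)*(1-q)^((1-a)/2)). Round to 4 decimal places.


Amari alpha-divergence:
D = (4/(1-alpha^2))*(1 - p^((1+a)/2)*q^((1-a)/2) - (1-p)^((1+a)/2)*(1-q)^((1-a)/2)).
alpha = -2.0, p = 0.6, q = 0.15.
e1 = (1+alpha)/2 = -0.5, e2 = (1-alpha)/2 = 1.5.
t1 = p^e1 * q^e2 = 0.6^-0.5 * 0.15^1.5 = 0.075.
t2 = (1-p)^e1 * (1-q)^e2 = 0.4^-0.5 * 0.85^1.5 = 1.239077.
4/(1-alpha^2) = -1.333333.
D = -1.333333*(1 - 0.075 - 1.239077) = 0.4188

0.4188


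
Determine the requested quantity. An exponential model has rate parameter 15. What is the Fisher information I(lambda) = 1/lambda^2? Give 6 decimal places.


Fisher information for exponential: I(lambda) = 1/lambda^2.
lambda = 15, lambda^2 = 225.
I = 1/225 = 0.004444

0.004444


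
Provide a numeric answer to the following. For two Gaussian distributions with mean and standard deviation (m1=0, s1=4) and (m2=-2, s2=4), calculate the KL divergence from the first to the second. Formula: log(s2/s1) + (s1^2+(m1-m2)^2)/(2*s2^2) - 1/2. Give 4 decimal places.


KL divergence between normal distributions:
KL = log(s2/s1) + (s1^2 + (m1-m2)^2)/(2*s2^2) - 1/2.
log(4/4) = 0.0.
(4^2 + (0--2)^2)/(2*4^2) = (16 + 4)/32 = 0.625.
KL = 0.0 + 0.625 - 0.5 = 0.1250

0.1250


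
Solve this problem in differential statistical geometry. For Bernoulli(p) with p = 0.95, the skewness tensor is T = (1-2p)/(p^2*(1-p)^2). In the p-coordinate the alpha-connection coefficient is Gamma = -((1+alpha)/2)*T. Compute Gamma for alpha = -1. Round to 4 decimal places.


Skewness (Amari-Chentsov) tensor: T = (1-2p)/(p^2*(1-p)^2).
p = 0.95, 1-2p = -0.9, p^2 = 0.9025, (1-p)^2 = 0.0025.
T = -0.9/(0.9025 * 0.0025) = -398.891967.
In the p-coordinate, Gamma^(alpha) = Gamma^(0) - (alpha/2)*T with Gamma^(0) = (1/2)*g'(p) = -T/2,
so Gamma^(alpha) = -((1+alpha)/2)*T.
alpha = -1, -(1+alpha)/2 = 0.0.
Gamma = 0.0 * -398.891967 = 0.0000

0.0000


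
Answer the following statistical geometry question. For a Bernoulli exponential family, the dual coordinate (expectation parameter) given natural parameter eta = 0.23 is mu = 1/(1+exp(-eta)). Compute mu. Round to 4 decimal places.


Dual coordinate (expectation parameter) for Bernoulli:
mu = 1/(1+exp(-eta)).
eta = 0.23.
exp(-eta) = exp(-0.23) = 0.794534.
mu = 1/(1+0.794534) = 0.5572

0.5572


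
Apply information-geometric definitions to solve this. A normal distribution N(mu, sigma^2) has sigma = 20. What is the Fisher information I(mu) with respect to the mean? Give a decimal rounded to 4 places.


The Fisher information for the mean of a normal distribution is I(mu) = 1/sigma^2.
sigma = 20, so sigma^2 = 400.
I(mu) = 1/400 = 0.0025

0.0025


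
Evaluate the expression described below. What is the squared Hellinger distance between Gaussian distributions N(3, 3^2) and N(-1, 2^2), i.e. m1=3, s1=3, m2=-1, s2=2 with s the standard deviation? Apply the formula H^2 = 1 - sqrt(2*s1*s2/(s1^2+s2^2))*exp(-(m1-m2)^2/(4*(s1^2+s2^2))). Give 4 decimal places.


Squared Hellinger distance for Gaussians:
H^2 = 1 - sqrt(2*s1*s2/(s1^2+s2^2)) * exp(-(m1-m2)^2/(4*(s1^2+s2^2))).
s1^2 = 9, s2^2 = 4, s1^2+s2^2 = 13.
sqrt(2*3*2/(13)) = 0.960769.
(m1-m2)^2 = (4)^2 = 16.
exp(-16/(4*13)) = exp(-0.307692) = 0.735141.
H^2 = 1 - 0.960769*0.735141 = 0.2937

0.2937
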